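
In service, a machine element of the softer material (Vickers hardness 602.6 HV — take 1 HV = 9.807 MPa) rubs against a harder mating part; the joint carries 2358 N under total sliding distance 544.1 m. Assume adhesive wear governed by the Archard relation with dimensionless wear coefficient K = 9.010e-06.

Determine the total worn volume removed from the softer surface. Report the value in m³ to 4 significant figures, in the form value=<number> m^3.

All working math keeps exact precision; intermediate values are displayed rounded; rounded once at the end: 4 significant digits.
Hardness H = 602.6 HV × 9.807 MPa/HV = 5910 MPa = 5.910e+09 Pa.
SI base units throughout: W = 2358 N, H = 5.910e+09 Pa, K = 9.010e-06.
Archard volume V = K·W·L/H = 9.010e-06 · 2358 · 544.1 / 5.910e+09 = 1.956e-09 m³.

value=1.956e-09 m^3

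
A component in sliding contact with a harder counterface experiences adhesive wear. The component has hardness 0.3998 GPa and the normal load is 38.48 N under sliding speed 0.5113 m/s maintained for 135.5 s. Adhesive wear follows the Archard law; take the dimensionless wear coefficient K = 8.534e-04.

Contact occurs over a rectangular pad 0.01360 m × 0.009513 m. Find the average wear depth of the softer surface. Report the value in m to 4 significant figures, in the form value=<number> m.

Each operation maintains full precision — the intermediates are shown rounded, and one last rounding: four significant figures.
Convert: Distance covered L = v·t = 0.5113 m/s × 135.5 s = 69.28 m.
Convert: Hardness H = 0.3998 GPa = 3.998e+08 Pa.
Convert: Contact area A = 0.01360 m × 0.009513 m = 1.294e-04 m².
SI base units throughout: W = 38.48 N, H = 3.998e+08 Pa, K = 8.534e-04.
The Archard volume V = K·W·L/H = 8.534e-04 · 38.48 · 69.28 / 3.998e+08 = 5.691e-09 m³.
Average depth h = V/A = 5.691e-09 / 1.294e-04 = 4.398e-05 m.

value=4.398e-05 m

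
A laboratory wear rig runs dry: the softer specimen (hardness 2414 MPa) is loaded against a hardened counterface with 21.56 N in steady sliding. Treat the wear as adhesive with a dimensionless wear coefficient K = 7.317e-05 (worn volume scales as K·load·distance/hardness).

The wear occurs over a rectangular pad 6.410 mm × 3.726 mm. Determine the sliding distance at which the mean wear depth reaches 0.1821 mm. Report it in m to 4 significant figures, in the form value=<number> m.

The intermediates are displayed rounded, and every step keeps full float precision — rounded once at the end to 4 significant digits.
Convert: Hardness H = 2414 MPa = 2.414e+09 Pa.
Convert: Pad sides 6.410 mm × 3.726 mm = 0.006410 m × 0.003726 m. Contact area A = 0.006410 m × 0.003726 m = 2.388e-05 m².
Convert: Depth limit h_lim = 0.1821 mm = 1.821e-04 m.
In SI base units, W = 21.56 N, H = 2.414e+09 Pa, K = 7.317e-05.
Volume at the limit: V_lim = h_lim·A = 1.821e-04 · 2.388e-05 = 4.349e-09 m³.
Thus life L = V_lim·H/(K·W) = 4.349e-09 · 2.414e+09 / (7.317e-05 · 21.56) = 6655 m.

value=6655 m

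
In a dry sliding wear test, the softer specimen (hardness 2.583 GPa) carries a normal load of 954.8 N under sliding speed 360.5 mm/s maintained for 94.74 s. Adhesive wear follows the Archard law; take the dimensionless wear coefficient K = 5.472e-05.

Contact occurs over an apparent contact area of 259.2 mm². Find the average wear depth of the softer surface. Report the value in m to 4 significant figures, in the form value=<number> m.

All working math holds exact precision — intermediates are printed rounded, and one last rounding, at 4 significant figures.
Convert: Sliding speed v = 360.5 mm/s = 0.3605 m/s. Distance covered L = v·t = 0.3605 m/s × 94.74 s = 34.15 m.
Convert: Hardness H = 2.583 GPa = 2.583e+09 Pa.
Convert: Contact area A = 259.2 mm² = 2.592e-04 m².
In SI base units: W = 954.8 N, H = 2.583e+09 Pa, K = 5.472e-05.
By Archard's law, V = K·W·L/H = 5.472e-05 · 954.8 · 34.15 / 2.583e+09 = 6.908e-10 m³.
Depth of wear h = V/A = 6.908e-10 / 2.592e-04 = 2.665e-06 m.

value=2.665e-06 m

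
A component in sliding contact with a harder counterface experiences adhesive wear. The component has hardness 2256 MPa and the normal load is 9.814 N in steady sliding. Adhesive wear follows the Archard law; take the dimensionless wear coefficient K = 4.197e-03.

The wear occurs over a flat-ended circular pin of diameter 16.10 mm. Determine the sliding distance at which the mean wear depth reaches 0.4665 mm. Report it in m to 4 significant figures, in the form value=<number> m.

value=5202 m

Intermediates are shown rounded. The algebra maintains full float precision — a single final rounding: four significant digits.
Hardness H = 2256 MPa = 2.256e+09 Pa.
Pin diameter d = 16.10 mm = 0.01610 m. Contact area A = π·d²/4 = π·(0.01610 m)²/4 = 2.036e-04 m².
Depth limit h_lim = 0.4665 mm = 4.665e-04 m.
As SI base values: W = 9.814 N, H = 2.256e+09 Pa, K = 4.197e-03.
Volume at the limit: V_lim = h_lim·A = 4.665e-04 · 2.036e-04 = 9.497e-08 m³.
Inverting, life L = V_lim·H/(K·W) = 9.497e-08 · 2.256e+09 / (4.197e-03 · 9.814) = 5202 m.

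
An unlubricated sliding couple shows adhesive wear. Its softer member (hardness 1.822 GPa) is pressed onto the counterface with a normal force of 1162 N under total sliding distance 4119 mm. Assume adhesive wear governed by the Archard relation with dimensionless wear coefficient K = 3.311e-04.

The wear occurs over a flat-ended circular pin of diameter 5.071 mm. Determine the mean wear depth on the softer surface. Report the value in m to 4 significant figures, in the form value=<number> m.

The intermediates are shown rounded; all working math keeps exact precision. Rounded just once to 4 significant digits.
Convert: Distance covered L = 4119 mm = 4.119 m.
Convert: Hardness H = 1.822 GPa = 1.822e+09 Pa.
Convert: Pin diameter d = 5.071 mm = 0.005071 m. Contact area A = π·d²/4 = π·(0.005071 m)²/4 = 2.020e-05 m².
SI base units throughout: W = 1162 N, H = 1.822e+09 Pa, K = 3.311e-04.
The Archard volume V = K·W·L/H = 3.311e-04 · 1162 · 4.119 / 1.822e+09 = 8.698e-10 m³.
Wear depth h = V/A = 8.698e-10 / 2.020e-05 = 4.307e-05 m.

value=4.307e-05 m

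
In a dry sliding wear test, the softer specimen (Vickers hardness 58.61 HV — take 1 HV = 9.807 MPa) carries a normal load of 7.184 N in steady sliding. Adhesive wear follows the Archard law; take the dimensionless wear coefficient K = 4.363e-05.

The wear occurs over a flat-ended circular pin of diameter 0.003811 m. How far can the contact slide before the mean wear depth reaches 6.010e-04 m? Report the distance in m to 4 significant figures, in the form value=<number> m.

value=1.257e+04 m

The intermediates appear rounded — the algebra runs at full float precision. Rounded just once, at 4 significant digits.
Hardness H = 58.61 HV × 9.807 MPa/HV = 574.8 MPa = 5.748e+08 Pa.
Contact area A = π·d²/4 = π·(0.003811 m)²/4 = 1.141e-05 m².
As SI base values: W = 7.184 N, H = 5.748e+08 Pa, K = 4.363e-05.
Wearable volume V_lim = h_lim·A = 6.010e-04 · 1.141e-05 = 6.856e-09 m³.
Thus life L = V_lim·H/(K·W) = 6.856e-09 · 5.748e+08 / (4.363e-05 · 7.184) = 1.257e+04 m.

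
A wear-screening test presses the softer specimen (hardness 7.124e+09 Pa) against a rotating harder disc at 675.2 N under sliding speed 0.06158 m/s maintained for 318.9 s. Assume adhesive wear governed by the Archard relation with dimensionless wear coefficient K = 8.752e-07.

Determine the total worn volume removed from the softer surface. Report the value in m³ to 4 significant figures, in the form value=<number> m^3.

value=1.629e-12 m^3

Intermediate values are shown rounded. All working math holds full precision. Rounded just once, at four significant figures.
Convert: Distance L = v·t = 0.06158 m/s × 318.9 s = 19.64 m.
Collected in SI base units: W = 675.2 N, H = 7.124e+09 Pa, K = 8.752e-07.
Worn volume V = K·W·L/H = 8.752e-07 · 675.2 · 19.64 / 7.124e+09 = 1.629e-12 m³.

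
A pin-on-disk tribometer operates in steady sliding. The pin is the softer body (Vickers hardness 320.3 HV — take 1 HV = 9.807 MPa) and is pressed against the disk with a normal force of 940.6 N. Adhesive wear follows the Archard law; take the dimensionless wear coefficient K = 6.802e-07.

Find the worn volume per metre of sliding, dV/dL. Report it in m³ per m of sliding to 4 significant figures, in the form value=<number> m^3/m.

The computation carries full precision; intermediates are printed rounded. Rounded just once: 4 significant digits.
Hardness H = 320.3 HV × 9.807 MPa/HV = 3141 MPa = 3.141e+09 Pa.
As SI base values: W = 940.6 N, H = 3.141e+09 Pa, K = 6.802e-07.
Sliding wear rate dV/dL = K·W/H (no L dependence): 6.802e-07 · 940.6 / 3.141e+09 = 2.037e-13 m³/m.

value=2.037e-13 m^3/m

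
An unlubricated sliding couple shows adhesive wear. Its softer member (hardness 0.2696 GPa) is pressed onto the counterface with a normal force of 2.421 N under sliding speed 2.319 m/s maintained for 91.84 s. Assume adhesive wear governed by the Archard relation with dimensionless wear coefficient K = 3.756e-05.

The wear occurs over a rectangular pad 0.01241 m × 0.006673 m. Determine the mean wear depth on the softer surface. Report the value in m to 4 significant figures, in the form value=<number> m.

value=8.674e-07 m

The algebra holds full float precision; intermediates are printed rounded. Rounded once at the end to four significant figures.
Distance covered L = v·t = 2.319 m/s × 91.84 s = 213.0 m.
Hardness H = 0.2696 GPa = 2.696e+08 Pa.
Contact area A = 0.01241 m × 0.006673 m = 8.281e-05 m².
In SI base units, W = 2.421 N, H = 2.696e+08 Pa, K = 3.756e-05.
Volume removed: V = K·W·L/H = 3.756e-05 · 2.421 · 213.0 / 2.696e+08 = 7.183e-11 m³.
Average depth h = V/A = 7.183e-11 / 8.281e-05 = 8.674e-07 m.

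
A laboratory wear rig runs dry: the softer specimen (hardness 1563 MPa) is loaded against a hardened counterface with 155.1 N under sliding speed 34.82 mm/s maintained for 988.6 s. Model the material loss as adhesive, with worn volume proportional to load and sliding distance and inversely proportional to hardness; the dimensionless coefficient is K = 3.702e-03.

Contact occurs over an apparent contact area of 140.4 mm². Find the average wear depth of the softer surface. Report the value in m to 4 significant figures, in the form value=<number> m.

The algebra runs at full float precision, and the intermediates are shown rounded; a single final rounding, at four significant digits.
Convert: Sliding speed v = 34.82 mm/s = 0.03482 m/s. Distance L = v·t = 0.03482 m/s × 988.6 s = 34.42 m.
Convert: Hardness H = 1563 MPa = 1.563e+09 Pa.
Convert: Contact area A = 140.4 mm² = 1.404e-04 m².
In SI base units: W = 155.1 N, H = 1.563e+09 Pa, K = 3.702e-03.
Worn volume V = K·W·L/H = 3.702e-03 · 155.1 · 34.42 / 1.563e+09 = 1.265e-08 m³.
Wear depth h = V/A = 1.265e-08 / 1.404e-04 = 9.007e-05 m.

value=9.007e-05 m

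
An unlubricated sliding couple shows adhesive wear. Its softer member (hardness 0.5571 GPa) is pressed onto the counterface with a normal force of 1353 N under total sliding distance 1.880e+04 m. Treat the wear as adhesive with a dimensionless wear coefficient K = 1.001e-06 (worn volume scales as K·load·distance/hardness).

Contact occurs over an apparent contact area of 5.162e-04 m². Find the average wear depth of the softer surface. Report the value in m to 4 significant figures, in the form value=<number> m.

value=8.854e-05 m

The intermediates appear rounded; all arithmetic carries exact precision; rounded just once, at four significant figures.
Hardness H = 0.5571 GPa = 5.571e+08 Pa.
As SI base values: W = 1353 N, H = 5.571e+08 Pa, K = 1.001e-06.
Apply Archard: V = K·W·L/H = 1.001e-06 · 1353 · 1.880e+04 / 5.571e+08 = 4.570e-08 m³.
Wear depth h = V/A = 4.570e-08 / 5.162e-04 = 8.854e-05 m.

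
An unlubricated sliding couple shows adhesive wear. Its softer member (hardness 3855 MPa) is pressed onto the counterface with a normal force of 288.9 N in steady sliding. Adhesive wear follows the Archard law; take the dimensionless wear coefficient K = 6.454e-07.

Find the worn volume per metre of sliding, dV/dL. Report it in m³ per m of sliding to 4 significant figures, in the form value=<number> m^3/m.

value=4.837e-14 m^3/m

The algebra keeps full precision — intermediate values are printed rounded — one final rounding: four significant figures.
Convert: Hardness H = 3855 MPa = 3.855e+09 Pa.
In SI base units: W = 288.9 N, H = 3.855e+09 Pa, K = 6.454e-07.
Sliding wear rate dV/dL = K·W/H, so: 6.454e-07 · 288.9 / 3.855e+09 = 4.837e-14 m³/m.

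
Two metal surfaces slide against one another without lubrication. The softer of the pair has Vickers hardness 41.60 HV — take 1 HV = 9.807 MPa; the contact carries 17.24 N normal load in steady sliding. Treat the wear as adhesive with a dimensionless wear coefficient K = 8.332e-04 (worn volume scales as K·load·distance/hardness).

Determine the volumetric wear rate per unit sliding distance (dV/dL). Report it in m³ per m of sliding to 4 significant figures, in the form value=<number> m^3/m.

Every step carries full float precision — the intermediates are displayed rounded. Rounded just once: 4 significant digits.
Convert: Hardness H = 41.60 HV × 9.807 MPa/HV = 408.0 MPa = 4.080e+08 Pa.
Working in SI base units: W = 17.24 N, H = 4.080e+08 Pa, K = 8.332e-04.
Wear rate dV/dL = K·W/H, per unit distance: 8.332e-04 · 17.24 / 4.080e+08 = 3.521e-11 m³/m.

value=3.521e-11 m^3/m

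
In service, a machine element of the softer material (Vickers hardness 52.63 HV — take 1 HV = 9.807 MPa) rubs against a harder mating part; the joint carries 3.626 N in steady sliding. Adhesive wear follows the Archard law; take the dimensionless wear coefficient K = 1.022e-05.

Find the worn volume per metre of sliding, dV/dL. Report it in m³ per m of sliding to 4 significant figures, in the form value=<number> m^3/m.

The intermediates are displayed rounded, and all working math runs at full float precision; a lone final rounding: 4 significant digits.
Hardness H = 52.63 HV × 9.807 MPa/HV = 516.1 MPa = 5.161e+08 Pa.
As SI base values: W = 3.626 N, H = 5.161e+08 Pa, K = 1.022e-05.
Wear rate dV/dL = K·W/H: 1.022e-05 · 3.626 / 5.161e+08 = 7.180e-14 m³/m.

value=7.180e-14 m^3/m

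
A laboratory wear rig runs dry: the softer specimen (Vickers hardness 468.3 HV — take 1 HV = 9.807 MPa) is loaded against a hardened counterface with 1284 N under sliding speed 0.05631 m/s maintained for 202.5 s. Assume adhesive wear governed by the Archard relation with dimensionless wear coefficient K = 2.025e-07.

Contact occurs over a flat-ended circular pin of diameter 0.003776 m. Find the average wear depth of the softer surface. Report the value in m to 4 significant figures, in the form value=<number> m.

value=5.765e-08 m

All arithmetic runs at exact precision, and printed values are rounded, and a single final rounding, at 4 significant digits.
Path length L = v·t = 0.05631 m/s × 202.5 s = 11.40 m.
Hardness H = 468.3 HV × 9.807 MPa/HV = 4593 MPa = 4.593e+09 Pa.
Contact area A = π·d²/4 = π·(0.003776 m)²/4 = 1.120e-05 m².
Expressed in SI base units: W = 1284 N, H = 4.593e+09 Pa, K = 2.025e-07.
The Archard volume V = K·W·L/H = 2.025e-07 · 1284 · 11.40 / 4.593e+09 = 6.456e-13 m³.
Wear depth h = V/A = 6.456e-13 / 1.120e-05 = 5.765e-08 m.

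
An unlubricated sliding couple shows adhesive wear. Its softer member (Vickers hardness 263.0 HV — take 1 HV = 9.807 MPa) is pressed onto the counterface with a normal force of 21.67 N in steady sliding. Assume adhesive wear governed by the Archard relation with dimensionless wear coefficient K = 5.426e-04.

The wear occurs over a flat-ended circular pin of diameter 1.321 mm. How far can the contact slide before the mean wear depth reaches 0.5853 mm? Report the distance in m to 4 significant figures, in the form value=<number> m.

value=176.0 m

Displayed values are rounded, and each operation runs at exact precision — rounded once at the end, at four significant figures.
Convert: Hardness H = 263.0 HV × 9.807 MPa/HV = 2579 MPa = 2.579e+09 Pa.
Convert: Pin diameter d = 1.321 mm = 0.001321 m. Contact area A = π·d²/4 = π·(0.001321 m)²/4 = 1.371e-06 m².
Convert: Depth limit h_lim = 0.5853 mm = 5.853e-04 m.
Expressed in SI base units: W = 21.67 N, H = 2.579e+09 Pa, K = 5.426e-04.
At the depth limit, V_lim = h_lim·A = 5.853e-04 · 1.371e-06 = 8.022e-10 m³.
So the life L = V_lim·H/(K·W) = 8.022e-10 · 2.579e+09 / (5.426e-04 · 21.67) = 176.0 m.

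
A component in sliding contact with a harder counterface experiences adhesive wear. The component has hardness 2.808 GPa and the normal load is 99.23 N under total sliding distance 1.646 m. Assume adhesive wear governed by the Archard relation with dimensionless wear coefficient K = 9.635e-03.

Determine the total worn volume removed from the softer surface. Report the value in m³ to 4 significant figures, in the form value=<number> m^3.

Intermediates are displayed rounded, and every step holds exact precision; a lone final rounding, at four significant digits.
Convert: Hardness H = 2.808 GPa = 2.808e+09 Pa.
Restated in SI base units: W = 99.23 N, H = 2.808e+09 Pa, K = 9.635e-03.
The Archard volume V = K·W·L/H = 9.635e-03 · 99.23 · 1.646 / 2.808e+09 = 5.604e-10 m³.

value=5.604e-10 m^3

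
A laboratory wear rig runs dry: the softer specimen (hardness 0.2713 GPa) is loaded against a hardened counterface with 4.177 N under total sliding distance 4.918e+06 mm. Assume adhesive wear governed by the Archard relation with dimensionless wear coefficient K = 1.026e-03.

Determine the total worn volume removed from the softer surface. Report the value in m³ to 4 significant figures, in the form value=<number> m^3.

All working math carries full float precision; the intermediates are printed rounded. Rounded just once to four significant digits.
Distance covered L = 4.918e+06 mm = 4918 m.
Hardness H = 0.2713 GPa = 2.713e+08 Pa.
In SI base units: W = 4.177 N, H = 2.713e+08 Pa, K = 1.026e-03.
Archard relation: V = K·W·L/H = 1.026e-03 · 4.177 · 4918 / 2.713e+08 = 7.769e-08 m³.

value=7.769e-08 m^3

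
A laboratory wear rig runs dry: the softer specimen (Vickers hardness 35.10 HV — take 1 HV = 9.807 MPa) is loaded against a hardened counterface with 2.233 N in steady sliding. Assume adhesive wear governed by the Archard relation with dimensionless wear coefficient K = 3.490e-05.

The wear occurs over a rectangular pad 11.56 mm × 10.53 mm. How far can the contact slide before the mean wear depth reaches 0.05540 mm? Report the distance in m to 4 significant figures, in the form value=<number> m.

Every step maintains exact precision, and the intermediates appear rounded; one last rounding, at 4 significant figures.
Convert: Hardness H = 35.10 HV × 9.807 MPa/HV = 344.2 MPa = 3.442e+08 Pa.
Convert: Pad sides 11.56 mm × 10.53 mm = 0.01156 m × 0.01053 m. Contact area A = 0.01156 m × 0.01053 m = 1.217e-04 m².
Convert: Depth limit h_lim = 0.05540 mm = 5.540e-05 m.
Collected in SI base units: W = 2.233 N, H = 3.442e+08 Pa, K = 3.490e-05.
Limit volume V_lim = h_lim·A = 5.540e-05 · 1.217e-04 = 6.744e-09 m³.
Thus life L = V_lim·H/(K·W) = 6.744e-09 · 3.442e+08 / (3.490e-05 · 2.233) = 2.979e+04 m.

value=2.979e+04 m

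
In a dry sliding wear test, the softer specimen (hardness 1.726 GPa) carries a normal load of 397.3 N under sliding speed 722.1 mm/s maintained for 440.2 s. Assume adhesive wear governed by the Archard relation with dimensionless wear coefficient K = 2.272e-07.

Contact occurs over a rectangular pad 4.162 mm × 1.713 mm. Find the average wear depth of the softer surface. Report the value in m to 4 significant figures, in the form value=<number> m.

Each operation keeps full precision, and printed values are rounded. Rounded just once to four significant digits.
Sliding speed v = 722.1 mm/s = 0.7221 m/s. The distance L = v·t = 0.7221 m/s × 440.2 s = 317.9 m.
Hardness H = 1.726 GPa = 1.726e+09 Pa.
Pad sides 4.162 mm × 1.713 mm = 0.004162 m × 0.001713 m. Contact area A = 0.004162 m × 0.001713 m = 7.130e-06 m².
Collected in SI base units: W = 397.3 N, H = 1.726e+09 Pa, K = 2.272e-07.
Apply Archard: V = K·W·L/H = 2.272e-07 · 397.3 · 317.9 / 1.726e+09 = 1.662e-11 m³.
Mean depth h = V/A = 1.662e-11 / 7.130e-06 = 2.332e-06 m.

value=2.332e-06 m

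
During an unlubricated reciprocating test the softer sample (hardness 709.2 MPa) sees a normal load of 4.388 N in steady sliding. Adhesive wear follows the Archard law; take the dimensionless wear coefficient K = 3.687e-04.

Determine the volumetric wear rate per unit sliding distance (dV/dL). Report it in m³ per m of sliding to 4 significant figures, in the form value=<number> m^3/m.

Displayed values are rounded; every step keeps full precision; one final rounding to four significant digits.
Convert: Hardness H = 709.2 MPa = 7.092e+08 Pa.
As SI base values: W = 4.388 N, H = 7.092e+08 Pa, K = 3.687e-04.
The wear rate dV/dL = K·W/H: 3.687e-04 · 4.388 / 7.092e+08 = 2.281e-12 m³/m.

value=2.281e-12 m^3/m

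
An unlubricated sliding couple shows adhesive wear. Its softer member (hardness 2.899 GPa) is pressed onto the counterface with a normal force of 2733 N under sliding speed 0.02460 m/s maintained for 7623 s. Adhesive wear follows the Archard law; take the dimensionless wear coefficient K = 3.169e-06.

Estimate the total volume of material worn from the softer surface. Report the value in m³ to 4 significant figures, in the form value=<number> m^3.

value=5.602e-10 m^3

All arithmetic holds exact precision. The intermediates appear rounded; rounded once at the end, at 4 significant figures.
The distance L = v·t = 0.02460 m/s × 7623 s = 187.5 m.
Hardness H = 2.899 GPa = 2.899e+09 Pa.
As SI base values: W = 2733 N, H = 2.899e+09 Pa, K = 3.169e-06.
By Archard's law, V = K·W·L/H = 3.169e-06 · 2733 · 187.5 / 2.899e+09 = 5.602e-10 m³.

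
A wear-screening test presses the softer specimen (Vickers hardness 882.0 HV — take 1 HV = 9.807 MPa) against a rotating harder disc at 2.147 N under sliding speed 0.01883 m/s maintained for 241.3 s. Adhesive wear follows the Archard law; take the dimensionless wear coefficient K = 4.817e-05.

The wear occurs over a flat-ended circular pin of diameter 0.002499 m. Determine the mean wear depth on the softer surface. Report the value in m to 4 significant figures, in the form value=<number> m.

All working math keeps full precision, and the intermediates are displayed rounded, and rounded once at the end: four significant digits.
Sliding distance L = v·t = 0.01883 m/s × 241.3 s = 4.544 m.
Hardness H = 882.0 HV × 9.807 MPa/HV = 8650 MPa = 8.650e+09 Pa.
Contact area A = π·d²/4 = π·(0.002499 m)²/4 = 4.905e-06 m².
Expressed in SI base units: W = 2.147 N, H = 8.650e+09 Pa, K = 4.817e-05.
Archard relation: V = K·W·L/H = 4.817e-05 · 2.147 · 4.544 / 8.650e+09 = 5.433e-14 m³.
Wear depth h = V/A = 5.433e-14 / 4.905e-06 = 1.108e-08 m.

value=1.108e-08 m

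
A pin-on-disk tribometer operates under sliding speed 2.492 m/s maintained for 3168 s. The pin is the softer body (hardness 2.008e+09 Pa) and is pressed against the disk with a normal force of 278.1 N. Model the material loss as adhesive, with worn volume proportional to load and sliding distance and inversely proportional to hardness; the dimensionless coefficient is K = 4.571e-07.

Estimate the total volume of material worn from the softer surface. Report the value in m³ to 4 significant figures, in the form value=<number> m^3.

Each operation carries full precision, and intermediates are displayed rounded; a single final rounding: 4 significant digits.
Distance covered L = v·t = 2.492 m/s × 3168 s = 7895 m.
Collected in SI base units: W = 278.1 N, H = 2.008e+09 Pa, K = 4.571e-07.
Archard volume V = K·W·L/H = 4.571e-07 · 278.1 · 7895 / 2.008e+09 = 4.998e-10 m³.

value=4.998e-10 m^3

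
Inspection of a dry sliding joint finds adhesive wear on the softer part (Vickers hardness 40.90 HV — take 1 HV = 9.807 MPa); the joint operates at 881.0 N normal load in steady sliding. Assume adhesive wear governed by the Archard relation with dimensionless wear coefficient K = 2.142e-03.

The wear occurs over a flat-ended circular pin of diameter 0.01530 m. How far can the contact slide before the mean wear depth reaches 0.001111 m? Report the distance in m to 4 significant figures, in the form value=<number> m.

value=43.42 m

Displayed values are rounded — every step carries full precision — a lone final rounding to 4 significant figures.
Convert: Hardness H = 40.90 HV × 9.807 MPa/HV = 401.1 MPa = 4.011e+08 Pa.
Convert: Contact area A = π·d²/4 = π·(0.01530 m)²/4 = 1.839e-04 m².
Working in SI base units: W = 881.0 N, H = 4.011e+08 Pa, K = 2.142e-03.
Permissible volume V_lim = h_lim·A = 0.001111 · 1.839e-04 = 2.043e-07 m³.
Thus life L = V_lim·H/(K·W) = 2.043e-07 · 4.011e+08 / (2.142e-03 · 881.0) = 43.42 m.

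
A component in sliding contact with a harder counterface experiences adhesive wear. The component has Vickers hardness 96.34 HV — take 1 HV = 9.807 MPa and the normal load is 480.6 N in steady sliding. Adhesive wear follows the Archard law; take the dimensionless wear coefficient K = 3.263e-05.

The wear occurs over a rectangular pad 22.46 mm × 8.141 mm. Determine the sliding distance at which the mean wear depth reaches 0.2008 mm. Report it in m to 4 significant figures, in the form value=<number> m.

value=2212 m

The intermediates are printed rounded, and all working math keeps full float precision. Rounded just once to 4 significant figures.
Convert: Hardness H = 96.34 HV × 9.807 MPa/HV = 944.8 MPa = 9.448e+08 Pa.
Convert: Pad sides 22.46 mm × 8.141 mm = 0.02246 m × 0.008141 m. Contact area A = 0.02246 m × 0.008141 m = 1.828e-04 m².
Convert: Depth limit h_lim = 0.2008 mm = 2.008e-04 m.
SI base units throughout: W = 480.6 N, H = 9.448e+08 Pa, K = 3.263e-05.
Volume at the limit: V_lim = h_lim·A = 2.008e-04 · 1.828e-04 = 3.672e-08 m³.
Life L = V_lim·H/(K·W) = 3.672e-08 · 9.448e+08 / (3.263e-05 · 480.6) = 2212 m.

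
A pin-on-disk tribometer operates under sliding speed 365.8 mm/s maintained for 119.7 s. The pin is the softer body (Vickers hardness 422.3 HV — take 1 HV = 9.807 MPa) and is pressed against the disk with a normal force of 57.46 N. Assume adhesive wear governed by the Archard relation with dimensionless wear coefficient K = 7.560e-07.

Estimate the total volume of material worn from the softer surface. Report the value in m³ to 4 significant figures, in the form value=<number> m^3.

Every step carries full precision. Intermediates are shown rounded. Rounded once at the end to four significant digits.
Sliding speed v = 365.8 mm/s = 0.3658 m/s. Distance covered L = v·t = 0.3658 m/s × 119.7 s = 43.79 m.
Hardness H = 422.3 HV × 9.807 MPa/HV = 4141 MPa = 4.141e+09 Pa.
Working in SI base units: W = 57.46 N, H = 4.141e+09 Pa, K = 7.560e-07.
Archard volume V = K·W·L/H = 7.560e-07 · 57.46 · 43.79 / 4.141e+09 = 4.593e-13 m³.

value=4.593e-13 m^3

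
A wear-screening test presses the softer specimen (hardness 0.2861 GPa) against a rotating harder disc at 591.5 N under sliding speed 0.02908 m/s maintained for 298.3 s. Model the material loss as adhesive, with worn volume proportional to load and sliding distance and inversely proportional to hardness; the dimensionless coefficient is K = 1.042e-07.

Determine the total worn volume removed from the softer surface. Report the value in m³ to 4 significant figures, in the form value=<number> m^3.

value=1.869e-12 m^3

Every step holds full precision. The intermediates are printed rounded, and one last rounding: 4 significant digits.
Convert: Distance covered L = v·t = 0.02908 m/s × 298.3 s = 8.675 m.
Convert: Hardness H = 0.2861 GPa = 2.861e+08 Pa.
Collected in SI base units: W = 591.5 N, H = 2.861e+08 Pa, K = 1.042e-07.
Archard relation: V = K·W·L/H = 1.042e-07 · 591.5 · 8.675 / 2.861e+08 = 1.869e-12 m³.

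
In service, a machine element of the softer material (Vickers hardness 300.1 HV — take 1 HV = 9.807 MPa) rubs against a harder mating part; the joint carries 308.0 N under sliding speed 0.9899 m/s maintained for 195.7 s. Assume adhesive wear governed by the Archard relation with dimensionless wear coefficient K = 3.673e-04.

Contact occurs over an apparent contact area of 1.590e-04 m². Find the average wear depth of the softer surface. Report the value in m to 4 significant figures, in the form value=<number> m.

Intermediates appear rounded, and all working math holds exact precision. Rounded once at the end, at four significant digits.
The distance L = v·t = 0.9899 m/s × 195.7 s = 193.7 m.
Hardness H = 300.1 HV × 9.807 MPa/HV = 2943 MPa = 2.943e+09 Pa.
In SI base units: W = 308.0 N, H = 2.943e+09 Pa, K = 3.673e-04.
Volume removed: V = K·W·L/H = 3.673e-04 · 308.0 · 193.7 / 2.943e+09 = 7.446e-09 m³.
Depth h = V/A = 7.446e-09 / 1.590e-04 = 4.683e-05 m.

value=4.683e-05 m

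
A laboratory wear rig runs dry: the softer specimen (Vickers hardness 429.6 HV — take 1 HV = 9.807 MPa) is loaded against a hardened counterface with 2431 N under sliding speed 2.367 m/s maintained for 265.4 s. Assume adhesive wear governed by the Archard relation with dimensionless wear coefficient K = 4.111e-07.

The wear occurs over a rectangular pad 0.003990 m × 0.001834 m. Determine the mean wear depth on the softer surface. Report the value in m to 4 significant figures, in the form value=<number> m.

value=2.036e-05 m

Quoted intermediates are rounded. All working math holds full precision — a lone final rounding, at 4 significant digits.
Convert: Path length L = v·t = 2.367 m/s × 265.4 s = 628.2 m.
Convert: Hardness H = 429.6 HV × 9.807 MPa/HV = 4213 MPa = 4.213e+09 Pa.
Convert: Contact area A = 0.003990 m × 0.001834 m = 7.318e-06 m².
As SI base values: W = 2431 N, H = 4.213e+09 Pa, K = 4.111e-07.
The Archard volume V = K·W·L/H = 4.111e-07 · 2431 · 628.2 / 4.213e+09 = 1.490e-10 m³.
Mean wear depth h = V/A = 1.490e-10 / 7.318e-06 = 2.036e-05 m.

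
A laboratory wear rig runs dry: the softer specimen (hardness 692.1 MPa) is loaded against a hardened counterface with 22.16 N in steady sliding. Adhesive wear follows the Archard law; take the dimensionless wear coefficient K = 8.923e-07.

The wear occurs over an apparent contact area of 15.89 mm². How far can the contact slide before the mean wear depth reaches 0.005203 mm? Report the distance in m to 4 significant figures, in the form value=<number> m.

The intermediates are printed rounded — the computation runs at full precision. Rounded just once to four significant digits.
Hardness H = 692.1 MPa = 6.921e+08 Pa.
Contact area A = 15.89 mm² = 1.589e-05 m².
Depth limit h_lim = 0.005203 mm = 5.203e-06 m.
As SI base values: W = 22.16 N, H = 6.921e+08 Pa, K = 8.923e-07.
Limit volume V_lim = h_lim·A = 5.203e-06 · 1.589e-05 = 8.268e-11 m³.
Life L = V_lim·H/(K·W) = 8.268e-11 · 6.921e+08 / (8.923e-07 · 22.16) = 2894 m.

value=2894 m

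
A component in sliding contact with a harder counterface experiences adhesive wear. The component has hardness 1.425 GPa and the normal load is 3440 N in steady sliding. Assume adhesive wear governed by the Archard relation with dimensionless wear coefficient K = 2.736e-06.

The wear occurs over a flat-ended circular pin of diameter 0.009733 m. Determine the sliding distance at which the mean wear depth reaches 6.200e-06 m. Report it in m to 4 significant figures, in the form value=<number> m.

value=69.84 m

The intermediates appear rounded. The computation carries full float precision; one final rounding to four significant digits.
Hardness H = 1.425 GPa = 1.425e+09 Pa.
Contact area A = π·d²/4 = π·(0.009733 m)²/4 = 7.440e-05 m².
Expressed in SI base units: W = 3440 N, H = 1.425e+09 Pa, K = 2.736e-06.
Permissible volume V_lim = h_lim·A = 6.200e-06 · 7.440e-05 = 4.613e-10 m³.
Thus life L = V_lim·H/(K·W) = 4.613e-10 · 1.425e+09 / (2.736e-06 · 3440) = 69.84 m.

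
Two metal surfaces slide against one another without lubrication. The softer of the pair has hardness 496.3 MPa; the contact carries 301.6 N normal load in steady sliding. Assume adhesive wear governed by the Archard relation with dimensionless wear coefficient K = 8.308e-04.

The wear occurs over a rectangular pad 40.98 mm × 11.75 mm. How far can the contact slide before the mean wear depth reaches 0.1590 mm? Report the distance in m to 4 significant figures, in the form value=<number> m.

Intermediates are shown rounded; the computation runs at exact precision — rounded once at the end to 4 significant figures.
Convert: Hardness H = 496.3 MPa = 4.963e+08 Pa.
Convert: Pad sides 40.98 mm × 11.75 mm = 0.04098 m × 0.01175 m. Contact area A = 0.04098 m × 0.01175 m = 4.815e-04 m².
Convert: Depth limit h_lim = 0.1590 mm = 1.590e-04 m.
As SI base values: W = 301.6 N, H = 4.963e+08 Pa, K = 8.308e-04.
Permissible volume V_lim = h_lim·A = 1.590e-04 · 4.815e-04 = 7.656e-08 m³.
Life L = V_lim·H/(K·W) = 7.656e-08 · 4.963e+08 / (8.308e-04 · 301.6) = 151.6 m.

value=151.6 m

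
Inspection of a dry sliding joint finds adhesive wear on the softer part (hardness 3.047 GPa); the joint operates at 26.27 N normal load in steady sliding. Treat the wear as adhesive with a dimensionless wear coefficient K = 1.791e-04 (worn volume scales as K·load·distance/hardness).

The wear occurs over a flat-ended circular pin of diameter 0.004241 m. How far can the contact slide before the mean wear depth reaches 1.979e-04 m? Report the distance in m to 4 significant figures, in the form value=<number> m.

Intermediates are printed rounded. All working math runs at full precision. Rounded once at the end to 4 significant digits.
Hardness H = 3.047 GPa = 3.047e+09 Pa.
Contact area A = π·d²/4 = π·(0.004241 m)²/4 = 1.413e-05 m².
Collected in SI base units: W = 26.27 N, H = 3.047e+09 Pa, K = 1.791e-04.
Permissible volume V_lim = h_lim·A = 1.979e-04 · 1.413e-05 = 2.796e-09 m³.
Life L = V_lim·H/(K·W) = 2.796e-09 · 3.047e+09 / (1.791e-04 · 26.27) = 1810 m.

value=1810 m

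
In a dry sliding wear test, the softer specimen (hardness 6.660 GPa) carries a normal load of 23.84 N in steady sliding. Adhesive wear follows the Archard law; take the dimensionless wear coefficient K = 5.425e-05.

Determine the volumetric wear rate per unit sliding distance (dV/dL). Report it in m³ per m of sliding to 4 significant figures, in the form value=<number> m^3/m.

value=1.942e-13 m^3/m

Every step maintains full float precision; intermediates appear rounded; one last rounding: 4 significant figures.
Hardness H = 6.660 GPa = 6.660e+09 Pa.
Restated in SI base units: W = 23.84 N, H = 6.660e+09 Pa, K = 5.425e-05.
Wear rate dV/dL = K·W/H: 5.425e-05 · 23.84 / 6.660e+09 = 1.942e-13 m³/m.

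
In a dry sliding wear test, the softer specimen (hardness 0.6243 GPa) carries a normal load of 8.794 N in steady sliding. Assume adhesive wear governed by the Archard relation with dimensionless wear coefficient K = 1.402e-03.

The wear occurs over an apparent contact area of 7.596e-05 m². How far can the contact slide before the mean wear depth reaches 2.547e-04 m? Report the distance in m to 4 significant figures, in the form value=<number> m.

Each operation runs at exact precision — intermediate values appear rounded — rounded once at the end: 4 significant figures.
Hardness H = 0.6243 GPa = 6.243e+08 Pa.
SI base units throughout: W = 8.794 N, H = 6.243e+08 Pa, K = 1.402e-03.
Limit volume V_lim = h_lim·A = 2.547e-04 · 7.596e-05 = 1.935e-08 m³.
Inverting, life L = V_lim·H/(K·W) = 1.935e-08 · 6.243e+08 / (1.402e-03 · 8.794) = 979.7 m.

value=979.7 m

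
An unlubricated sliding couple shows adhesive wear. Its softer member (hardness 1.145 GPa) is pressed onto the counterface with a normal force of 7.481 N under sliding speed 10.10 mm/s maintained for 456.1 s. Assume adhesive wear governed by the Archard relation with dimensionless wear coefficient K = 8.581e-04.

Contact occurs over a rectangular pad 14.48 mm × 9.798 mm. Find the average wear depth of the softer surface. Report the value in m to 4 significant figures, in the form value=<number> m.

All working math maintains exact precision — intermediate values appear rounded; a single final rounding, at 4 significant figures.
Convert: Sliding speed v = 10.10 mm/s = 0.01010 m/s. Path length L = v·t = 0.01010 m/s × 456.1 s = 4.607 m.
Convert: Hardness H = 1.145 GPa = 1.145e+09 Pa.
Convert: Pad sides 14.48 mm × 9.798 mm = 0.01448 m × 0.009798 m. Contact area A = 0.01448 m × 0.009798 m = 1.419e-04 m².
As SI base values: W = 7.481 N, H = 1.145e+09 Pa, K = 8.581e-04.
By Archard's law, V = K·W·L/H = 8.581e-04 · 7.481 · 4.607 / 1.145e+09 = 2.583e-11 m³.
Mean depth h = V/A = 2.583e-11 / 1.419e-04 = 1.820e-07 m.

value=1.820e-07 m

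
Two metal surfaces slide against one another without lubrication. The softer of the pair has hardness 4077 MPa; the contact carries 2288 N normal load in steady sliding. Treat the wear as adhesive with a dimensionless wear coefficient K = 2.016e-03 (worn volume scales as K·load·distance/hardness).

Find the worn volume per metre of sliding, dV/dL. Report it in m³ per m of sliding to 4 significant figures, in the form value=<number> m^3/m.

Intermediate values are printed rounded — the computation runs at full float precision. Rounded once at the end to four significant digits.
Convert: Hardness H = 4077 MPa = 4.077e+09 Pa.
Collected in SI base units: W = 2288 N, H = 4.077e+09 Pa, K = 2.016e-03.
Wear rate dV/dL = K·W/H (no L dependence): 2.016e-03 · 2288 / 4.077e+09 = 1.131e-09 m³/m.

value=1.131e-09 m^3/m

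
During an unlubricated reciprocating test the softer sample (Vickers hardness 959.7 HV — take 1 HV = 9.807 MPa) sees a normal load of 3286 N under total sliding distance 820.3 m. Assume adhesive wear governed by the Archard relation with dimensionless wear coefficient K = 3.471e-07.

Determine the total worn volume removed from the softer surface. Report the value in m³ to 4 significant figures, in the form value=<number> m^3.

value=9.941e-11 m^3

The intermediates appear rounded; the computation carries full float precision. Rounded just once, at 4 significant digits.
Hardness H = 959.7 HV × 9.807 MPa/HV = 9412 MPa = 9.412e+09 Pa.
As SI base values: W = 3286 N, H = 9.412e+09 Pa, K = 3.471e-07.
Archard volume V = K·W·L/H = 3.471e-07 · 3286 · 820.3 / 9.412e+09 = 9.941e-11 m³.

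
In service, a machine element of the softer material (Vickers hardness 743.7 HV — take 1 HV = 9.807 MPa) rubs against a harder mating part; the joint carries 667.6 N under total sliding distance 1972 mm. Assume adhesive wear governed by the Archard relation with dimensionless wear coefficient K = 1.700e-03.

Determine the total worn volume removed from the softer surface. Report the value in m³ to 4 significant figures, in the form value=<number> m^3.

value=3.069e-10 m^3

All arithmetic maintains full precision — intermediate values are printed rounded; rounded just once, at four significant digits.
Convert: Path length L = 1972 mm = 1.972 m.
Convert: Hardness H = 743.7 HV × 9.807 MPa/HV = 7293 MPa = 7.293e+09 Pa.
Collected in SI base units: W = 667.6 N, H = 7.293e+09 Pa, K = 1.700e-03.
By Archard's law, V = K·W·L/H = 1.700e-03 · 667.6 · 1.972 / 7.293e+09 = 3.069e-10 m³.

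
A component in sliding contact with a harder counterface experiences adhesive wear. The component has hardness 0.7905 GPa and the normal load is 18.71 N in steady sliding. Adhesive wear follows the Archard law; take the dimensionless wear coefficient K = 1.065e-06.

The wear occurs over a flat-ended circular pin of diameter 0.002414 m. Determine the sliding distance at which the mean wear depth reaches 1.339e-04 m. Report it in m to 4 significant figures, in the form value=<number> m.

Each operation holds full float precision — quoted intermediates are rounded. Rounded once at the end, at four significant figures.
Hardness H = 0.7905 GPa = 7.905e+08 Pa.
Contact area A = π·d²/4 = π·(0.002414 m)²/4 = 4.577e-06 m².
Collected in SI base units: W = 18.71 N, H = 7.905e+08 Pa, K = 1.065e-06.
Volume at the limit: V_lim = h_lim·A = 1.339e-04 · 4.577e-06 = 6.128e-10 m³.
Thus life L = V_lim·H/(K·W) = 6.128e-10 · 7.905e+08 / (1.065e-06 · 18.71) = 2.431e+04 m.

value=2.431e+04 m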